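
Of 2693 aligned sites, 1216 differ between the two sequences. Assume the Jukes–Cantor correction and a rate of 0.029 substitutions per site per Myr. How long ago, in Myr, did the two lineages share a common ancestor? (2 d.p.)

11.92

p = 1216/2693 ≈ 0.451541.
d = −(3/4) ln(1 − 4p/3) = −0.75 ln(1 − 0.602055) = −0.75 ln(0.397945)
  = −0.75 × (-0.921441) = 0.691081 substitutions/site.
Under a molecular clock d = 2μt, so t = d/(2μ) = 0.691081 / (2 × 0.029) = 11.92 Myr.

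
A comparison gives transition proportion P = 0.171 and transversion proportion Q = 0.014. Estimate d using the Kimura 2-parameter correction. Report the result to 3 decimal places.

0.227

Under the Kimura two-parameter model, d = −½ ln(1 − 2P − Q) − ¼ ln(1 − 2Q).
1 − 2P − Q = 0.644, giving −½ ln(0.644) = 0.220028.
1 − 2Q = 0.972, giving −¼ ln(0.972) = 0.007100.
d = 0.220028 + 0.007100 = 0.227128.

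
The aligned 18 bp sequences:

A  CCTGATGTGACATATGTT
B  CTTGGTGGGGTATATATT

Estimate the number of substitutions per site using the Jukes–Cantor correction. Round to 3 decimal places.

0.441

The sequences differ at 6 of 18 sites (2, 5, 8, 10, 11, 16), so p = 6/18 ≈ 0.333333.
d = −(3/4) ln(1 − 4p/3) = −0.75 ln(1 − 0.444444) = −0.75 ln(0.555556)
  = −0.75 × (-0.587786) = 0.440840 substitutions/site.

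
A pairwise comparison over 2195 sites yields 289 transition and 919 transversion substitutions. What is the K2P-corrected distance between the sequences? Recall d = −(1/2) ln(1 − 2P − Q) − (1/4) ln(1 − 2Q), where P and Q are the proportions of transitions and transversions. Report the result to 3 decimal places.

1.027

P = 289/2195 ≈ 0.131663 and Q = 919/2195 ≈ 0.418679.
Under the Kimura two-parameter model, d = −½ ln(1 − 2P − Q) − ¼ ln(1 − 2Q).
1 − 2P − Q = 0.317995, giving −½ ln(0.317995) = 0.572860.
1 − 2Q = 0.162642, giving −¼ ln(0.162642) = 0.454051.
d = 0.572860 + 0.454051 = 1.026911.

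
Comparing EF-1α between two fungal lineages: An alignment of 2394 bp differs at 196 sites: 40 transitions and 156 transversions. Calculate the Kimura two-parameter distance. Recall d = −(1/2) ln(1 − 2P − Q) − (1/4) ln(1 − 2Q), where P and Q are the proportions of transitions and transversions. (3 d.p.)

0.087

P = 40/2394 ≈ 0.016708 and Q = 156/2394 ≈ 0.065163.
Under the Kimura two-parameter model, d = −½ ln(1 − 2P − Q) − ¼ ln(1 − 2Q).
1 − 2P − Q = 0.901421, giving −½ ln(0.901421) = 0.051891.
1 − 2Q = 0.869674, giving −¼ ln(0.869674) = 0.034909.
d = 0.051891 + 0.034909 = 0.086800.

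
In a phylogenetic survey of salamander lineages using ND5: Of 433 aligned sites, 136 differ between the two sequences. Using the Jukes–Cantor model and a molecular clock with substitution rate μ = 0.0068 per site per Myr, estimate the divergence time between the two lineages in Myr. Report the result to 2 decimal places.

29.92

p = 136/433 ≈ 0.314088.
d = −(3/4) ln(1 − 4p/3) = −0.75 ln(1 − 0.418784) = −0.75 ln(0.581216)
  = −0.75 × (-0.542633) = 0.406975 substitutions/site.
Under a molecular clock d = 2μt, so t = d/(2μ) = 0.406975 / (2 × 0.0068) = 29.92 Myr.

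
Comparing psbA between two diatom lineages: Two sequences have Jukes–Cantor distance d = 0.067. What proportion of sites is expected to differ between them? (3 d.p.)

0.064

p = (3/4)(1 − e^(−4d/3)) = 0.75 × (1 − e^(-0.089333)) = 0.75 × (1 − 0.914541) = 0.064094.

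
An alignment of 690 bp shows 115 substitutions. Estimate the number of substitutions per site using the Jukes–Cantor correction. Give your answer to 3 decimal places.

p = 115/690 ≈ 0.166667.
d = −(3/4) ln(1 − 4p/3) = −0.75 ln(1 − 0.222223) = −0.75 ln(0.777777)
  = −0.75 × (-0.251315) = 0.188486 substitutions/site.

0.188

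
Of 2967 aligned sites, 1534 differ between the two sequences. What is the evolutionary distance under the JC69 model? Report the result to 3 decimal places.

p = 1534/2967 ≈ 0.517021.
d = −(3/4) ln(1 − 4p/3) = −0.75 ln(1 − 0.689361) = −0.75 ln(0.310639)
  = −0.75 × (-1.169124) = 0.876843 substitutions/site.

0.877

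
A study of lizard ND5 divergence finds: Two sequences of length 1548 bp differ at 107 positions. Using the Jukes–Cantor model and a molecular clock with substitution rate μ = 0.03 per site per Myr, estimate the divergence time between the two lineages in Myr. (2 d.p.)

p = 107/1548 ≈ 0.069121.
d = −(3/4) ln(1 − 4p/3) = −0.75 ln(1 − 0.092161) = −0.75 ln(0.907839)
  = −0.75 × (-0.096688) = 0.072516 substitutions/site.
Under a molecular clock d = 2μt, so t = d/(2μ) = 0.072516 / (2 × 0.03) = 1.21 Myr.

1.21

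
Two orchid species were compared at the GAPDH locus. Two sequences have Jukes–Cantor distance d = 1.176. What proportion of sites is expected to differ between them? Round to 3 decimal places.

0.594

p = (3/4)(1 − e^(−4d/3)) = 0.75 × (1 − e^(-1.568)) = 0.75 × (1 − 0.208462) = 0.593654.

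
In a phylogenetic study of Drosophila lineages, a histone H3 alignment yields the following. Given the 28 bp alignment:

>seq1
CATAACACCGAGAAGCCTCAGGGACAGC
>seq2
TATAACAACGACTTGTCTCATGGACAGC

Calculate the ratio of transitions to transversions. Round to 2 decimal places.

0.40

Transitions are A↔G and C↔T; transversions are all other mismatches.
Transitions: 2. Transversions: 5.
R = 2/5 = 0.40.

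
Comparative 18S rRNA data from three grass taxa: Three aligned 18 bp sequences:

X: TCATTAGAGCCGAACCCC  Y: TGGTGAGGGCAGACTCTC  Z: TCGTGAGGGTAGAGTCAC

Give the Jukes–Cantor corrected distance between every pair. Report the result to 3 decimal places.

d(X,Y) = 0.673, d(X,Z) = 0.673, d(Y,Z) = 0.264

X–Y: 8/18 sites differ → p ≈ 0.444444, d = −0.75 ln(1 − 0.592592) = 0.673455 ≈ 0.673.
X–Z: 8/18 sites differ → p ≈ 0.444444, d = −0.75 ln(1 − 0.592592) = 0.673455 ≈ 0.673.
Y–Z: 4/18 sites differ → p ≈ 0.222222, d = −0.75 ln(1 − 0.296296) = 0.263548 ≈ 0.264.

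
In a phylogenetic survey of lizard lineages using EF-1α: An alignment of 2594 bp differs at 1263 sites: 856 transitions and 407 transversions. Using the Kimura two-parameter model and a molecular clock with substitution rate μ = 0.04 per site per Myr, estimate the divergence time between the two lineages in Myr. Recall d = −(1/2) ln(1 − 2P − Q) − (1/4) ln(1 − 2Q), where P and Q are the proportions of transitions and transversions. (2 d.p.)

P = 856/2594 ≈ 0.329992 and Q = 407/2594 ≈ 0.156901.
Under the Kimura two-parameter model, d = −½ ln(1 − 2P − Q) − ¼ ln(1 − 2Q).
1 − 2P − Q = 0.183115, giving −½ ln(0.183115) = 0.848820.
1 − 2Q = 0.686198, giving −¼ ln(0.686198) = 0.094147.
d = 0.848820 + 0.094147 = 0.942967.
Under a molecular clock d = 2μt, so t = d/(2μ) = 0.942967 / (2 × 0.04) = 11.79 Myr.

11.79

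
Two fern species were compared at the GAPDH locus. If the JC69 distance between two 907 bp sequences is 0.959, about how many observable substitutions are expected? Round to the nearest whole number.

Invert JC69: p = (3/4)(1 − e^(−4d/3)) = 0.75 × (1 − e^(-1.278667)) = 0.75 × (1 − 0.278408) = 0.541194.
Expected differing sites = pL ≈ 0.541194 × 907 = 490.862958 ≈ 491.

491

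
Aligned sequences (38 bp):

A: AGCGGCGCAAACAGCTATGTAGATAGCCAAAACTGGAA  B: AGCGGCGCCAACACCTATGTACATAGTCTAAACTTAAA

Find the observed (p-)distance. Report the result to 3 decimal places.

0.184

The sequences differ at 7 of 38 positions (sites 9, 14, 22, 27, 29, 35, 36).
p = 7/38 = 0.184210… ≈ 0.184 (to 3 d.p.).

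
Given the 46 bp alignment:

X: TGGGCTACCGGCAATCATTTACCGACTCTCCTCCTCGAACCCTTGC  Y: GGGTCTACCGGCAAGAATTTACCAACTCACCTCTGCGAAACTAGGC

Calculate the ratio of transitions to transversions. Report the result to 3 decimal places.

0.333

Transitions are A↔G and C↔T; transversions are all other mismatches.
Transitions: 3. Transversions: 9.
R = 3/9 = 0.333333… ≈ 0.333 (to 3 d.p.).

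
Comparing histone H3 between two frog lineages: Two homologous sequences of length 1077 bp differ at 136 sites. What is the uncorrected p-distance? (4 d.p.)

0.1263

p = 136/1077 = 0.126276… ≈ 0.1263 (to 4 d.p.).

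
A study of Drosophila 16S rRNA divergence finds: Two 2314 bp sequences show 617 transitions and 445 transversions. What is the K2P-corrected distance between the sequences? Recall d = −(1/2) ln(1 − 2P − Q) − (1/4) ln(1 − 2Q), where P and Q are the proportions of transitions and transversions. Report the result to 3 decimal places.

0.768

P = 617/2314 ≈ 0.266638 and Q = 445/2314 ≈ 0.192308.
Under the Kimura two-parameter model, d = −½ ln(1 − 2P − Q) − ¼ ln(1 − 2Q).
1 − 2P − Q = 0.274416, giving −½ ln(0.274416) = 0.646555.
1 − 2Q = 0.615384, giving −¼ ln(0.615384) = 0.121377.
d = 0.646555 + 0.121377 = 0.767932.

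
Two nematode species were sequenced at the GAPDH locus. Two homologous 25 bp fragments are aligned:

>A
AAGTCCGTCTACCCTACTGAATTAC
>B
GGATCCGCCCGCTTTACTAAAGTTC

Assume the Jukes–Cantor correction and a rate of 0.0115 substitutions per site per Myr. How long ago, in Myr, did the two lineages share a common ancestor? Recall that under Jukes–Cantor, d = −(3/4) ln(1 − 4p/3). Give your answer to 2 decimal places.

The sequences differ at 11 of 25 sites, so p = 11/25 = 0.44.
d = −(3/4) ln(1 − 4p/3) = −0.75 ln(1 − 0.586667) = −0.75 ln(0.413333)
  = −0.75 × (-0.883502) = 0.662627 substitutions/site.
Under a molecular clock d = 2μt, so t = d/(2μ) = 0.662627 / (2 × 0.0115) = 28.81 Myr.

28.81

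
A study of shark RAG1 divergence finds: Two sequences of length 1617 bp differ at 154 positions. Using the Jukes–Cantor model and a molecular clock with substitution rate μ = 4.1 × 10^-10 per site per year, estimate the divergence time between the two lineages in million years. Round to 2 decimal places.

p = 154/1617 ≈ 0.095238.
d = −(3/4) ln(1 − 4p/3) = −0.75 ln(1 − 0.126984) = −0.75 ln(0.873016)
  = −0.75 × (-0.135801) = 0.101851 substitutions/site.
Under a molecular clock d = 2μt, so t = d/(2μ) = 0.101851 / (2 × 4.1 × 10^-10) = 124.21 million years.

124.21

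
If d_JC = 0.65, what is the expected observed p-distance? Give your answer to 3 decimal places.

0.435

p = (3/4)(1 − e^(−4d/3)) = 0.75 × (1 − e^(-0.866667)) = 0.75 × (1 − 0.420350) = 0.434738.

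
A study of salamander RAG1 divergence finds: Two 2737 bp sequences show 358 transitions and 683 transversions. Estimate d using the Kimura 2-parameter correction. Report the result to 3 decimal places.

P = 358/2737 ≈ 0.1308 and Q = 683/2737 ≈ 0.249543.
Under the Kimura two-parameter model, d = −½ ln(1 − 2P − Q) − ¼ ln(1 − 2Q).
1 − 2P − Q = 0.488857, giving −½ ln(0.488857) = 0.357843.
1 − 2Q = 0.500914, giving −¼ ln(0.500914) = 0.172830.
d = 0.357843 + 0.172830 = 0.530673.

0.531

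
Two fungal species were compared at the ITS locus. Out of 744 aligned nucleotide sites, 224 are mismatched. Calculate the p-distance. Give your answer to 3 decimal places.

0.301

p = 224/744 = 0.301075… ≈ 0.301 (to 3 d.p.).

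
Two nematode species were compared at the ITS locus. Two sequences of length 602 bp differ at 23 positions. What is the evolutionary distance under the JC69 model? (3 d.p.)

0.039

p = 23/602 ≈ 0.038206.
d = −(3/4) ln(1 − 4p/3) = −0.75 ln(1 − 0.050941) = −0.75 ln(0.949059)
  = −0.75 × (-0.052284) = 0.039213 substitutions/site.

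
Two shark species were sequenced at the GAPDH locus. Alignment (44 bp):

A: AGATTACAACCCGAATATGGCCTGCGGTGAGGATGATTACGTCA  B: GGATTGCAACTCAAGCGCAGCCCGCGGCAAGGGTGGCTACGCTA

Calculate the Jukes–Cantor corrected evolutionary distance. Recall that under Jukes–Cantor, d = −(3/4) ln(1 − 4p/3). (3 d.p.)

0.543

The sequences differ at 17 of 44 sites, so p = 17/44 ≈ 0.386364.
d = −(3/4) ln(1 − 4p/3) = −0.75 ln(1 − 0.515152) = −0.75 ln(0.484848)
  = −0.75 × (-0.723920) = 0.542940 substitutions/site.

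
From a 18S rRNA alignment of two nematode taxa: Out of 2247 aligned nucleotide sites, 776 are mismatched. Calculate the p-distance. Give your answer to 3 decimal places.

0.345

p = 776/2247 = 0.345349… ≈ 0.345 (to 3 d.p.).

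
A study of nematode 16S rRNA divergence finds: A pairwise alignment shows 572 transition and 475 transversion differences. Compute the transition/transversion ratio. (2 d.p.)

R = 572/475 = 1.204210… ≈ 1.20 (to 2 d.p.).

1.20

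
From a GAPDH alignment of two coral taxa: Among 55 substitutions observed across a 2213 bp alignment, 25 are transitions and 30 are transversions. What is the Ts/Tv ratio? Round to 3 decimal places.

R = 25/30 = 0.833333… ≈ 0.833 (to 3 d.p.).

0.833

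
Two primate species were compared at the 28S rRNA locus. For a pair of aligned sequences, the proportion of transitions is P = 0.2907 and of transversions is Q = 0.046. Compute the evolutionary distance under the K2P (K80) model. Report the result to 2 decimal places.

Under the Kimura two-parameter model, d = −½ ln(1 − 2P − Q) − ¼ ln(1 − 2Q).
1 − 2P − Q = 0.3726, giving −½ ln(0.3726) = 0.493625.
1 − 2Q = 0.908, giving −¼ ln(0.908) = 0.024128.
d = 0.493625 + 0.024128 = 0.517753.

0.52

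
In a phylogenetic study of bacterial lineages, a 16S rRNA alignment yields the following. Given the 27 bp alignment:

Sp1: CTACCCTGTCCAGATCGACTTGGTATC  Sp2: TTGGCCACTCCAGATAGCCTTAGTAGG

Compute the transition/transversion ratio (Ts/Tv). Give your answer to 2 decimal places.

0.43

Transitions are A↔G and C↔T; transversions are all other mismatches.
Transitions: 3. Transversions: 7.
R = 3/7 = 0.428571… ≈ 0.43 (to 2 d.p.).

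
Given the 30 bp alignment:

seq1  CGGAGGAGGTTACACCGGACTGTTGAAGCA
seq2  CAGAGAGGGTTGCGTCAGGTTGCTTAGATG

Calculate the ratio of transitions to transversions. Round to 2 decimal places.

Transitions are A↔G and C↔T; transversions are all other mismatches.
Transitions: 14. Transversions: 1.
R = 14/1 = 14.00.

14.00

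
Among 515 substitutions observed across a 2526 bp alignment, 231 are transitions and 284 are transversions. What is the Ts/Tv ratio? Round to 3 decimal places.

0.813

R = 231/284 = 0.813380… ≈ 0.813 (to 3 d.p.).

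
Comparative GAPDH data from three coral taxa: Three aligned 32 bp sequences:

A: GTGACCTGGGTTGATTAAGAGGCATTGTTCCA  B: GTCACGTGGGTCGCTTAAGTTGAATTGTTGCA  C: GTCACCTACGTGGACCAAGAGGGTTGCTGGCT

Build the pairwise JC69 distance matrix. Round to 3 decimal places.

A–B: 8/32 sites differ → p = 0.25, d = −0.75 ln(1 − 0.333333) = 0.304098 ≈ 0.304.
A–C: 13/32 sites differ → p = 0.40625, d = −0.75 ln(1 − 0.541667) = 0.585119 ≈ 0.585.
B–C: 15/32 sites differ → p = 0.46875, d = −0.75 ln(1 − 0.625) = 0.735622 ≈ 0.736.

d(A,B) = 0.304, d(A,C) = 0.585, d(B,C) = 0.736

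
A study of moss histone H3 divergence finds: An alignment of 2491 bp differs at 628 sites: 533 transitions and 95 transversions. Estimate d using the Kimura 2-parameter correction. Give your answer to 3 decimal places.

P = 533/2491 ≈ 0.21397 and Q = 95/2491 ≈ 0.038137.
Under the Kimura two-parameter model, d = −½ ln(1 − 2P − Q) − ¼ ln(1 − 2Q).
1 − 2P − Q = 0.533923, giving −½ ln(0.533923) = 0.313752.
1 − 2Q = 0.923726, giving −¼ ln(0.923726) = 0.019835.
d = 0.313752 + 0.019835 = 0.333587.

0.334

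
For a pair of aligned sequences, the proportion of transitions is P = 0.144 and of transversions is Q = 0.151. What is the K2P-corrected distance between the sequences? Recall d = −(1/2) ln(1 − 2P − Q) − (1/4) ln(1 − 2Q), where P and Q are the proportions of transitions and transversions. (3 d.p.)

0.379

Under the Kimura two-parameter model, d = −½ ln(1 − 2P − Q) − ¼ ln(1 − 2Q).
1 − 2P − Q = 0.561, giving −½ ln(0.561) = 0.289017.
1 − 2Q = 0.698, giving −¼ ln(0.698) = 0.089884.
d = 0.289017 + 0.089884 = 0.378901.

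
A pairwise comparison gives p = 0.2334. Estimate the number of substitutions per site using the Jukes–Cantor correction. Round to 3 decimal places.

d = −(3/4) ln(1 − 4p/3) = −0.75 ln(1 − 0.3112) = −0.75 ln(0.6888)
  = −0.75 × (-0.372804) = 0.279603 substitutions/site.

0.280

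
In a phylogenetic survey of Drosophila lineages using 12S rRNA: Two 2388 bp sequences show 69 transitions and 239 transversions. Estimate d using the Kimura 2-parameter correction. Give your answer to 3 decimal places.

P = 69/2388 ≈ 0.028894 and Q = 239/2388 ≈ 0.100084.
Under the Kimura two-parameter model, d = −½ ln(1 − 2P − Q) − ¼ ln(1 − 2Q).
1 − 2P − Q = 0.842128, giving −½ ln(0.842128) = 0.085912.
1 − 2Q = 0.799832, giving −¼ ln(0.799832) = 0.055838.
d = 0.085912 + 0.055838 = 0.141750.

0.142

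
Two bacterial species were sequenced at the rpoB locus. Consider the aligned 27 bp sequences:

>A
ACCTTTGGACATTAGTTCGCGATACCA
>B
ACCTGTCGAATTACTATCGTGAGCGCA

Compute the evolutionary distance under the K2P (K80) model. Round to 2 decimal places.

Of 27 sites, 1 differences are transitions and 11 are transversions, so P = 1/27 ≈ 0.037037 and Q = 11/27 ≈ 0.407407.
Under the Kimura two-parameter model, d = −½ ln(1 − 2P − Q) − ¼ ln(1 − 2Q).
1 − 2P − Q = 0.518519, giving −½ ln(0.518519) = 0.328389.
1 − 2Q = 0.185186, giving −¼ ln(0.185186) = 0.421599.
d = 0.328389 + 0.421599 = 0.749988.

0.75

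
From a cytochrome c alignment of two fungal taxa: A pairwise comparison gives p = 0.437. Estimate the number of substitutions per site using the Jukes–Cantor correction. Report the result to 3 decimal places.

0.655

d = −(3/4) ln(1 − 4p/3) = −0.75 ln(1 − 0.582667) = −0.75 ln(0.417333)
  = −0.75 × (-0.873871) = 0.655403 substitutions/site.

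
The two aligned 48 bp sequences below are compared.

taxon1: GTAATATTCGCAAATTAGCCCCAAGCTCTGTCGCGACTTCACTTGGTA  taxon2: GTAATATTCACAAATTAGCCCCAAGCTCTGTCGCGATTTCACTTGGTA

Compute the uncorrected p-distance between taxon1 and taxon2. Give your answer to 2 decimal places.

0.04

The sequences differ at 2 of 48 positions (sites 10, 37).
p = 2/48 = 0.041666… ≈ 0.04 (to 2 d.p.).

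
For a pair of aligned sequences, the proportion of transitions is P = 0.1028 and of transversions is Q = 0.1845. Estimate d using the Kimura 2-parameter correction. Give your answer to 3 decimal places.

0.362

Under the Kimura two-parameter model, d = −½ ln(1 − 2P − Q) − ¼ ln(1 − 2Q).
1 − 2P − Q = 0.6099, giving −½ ln(0.6099) = 0.247230.
1 − 2Q = 0.631, giving −¼ ln(0.631) = 0.115112.
d = 0.247230 + 0.115112 = 0.362342.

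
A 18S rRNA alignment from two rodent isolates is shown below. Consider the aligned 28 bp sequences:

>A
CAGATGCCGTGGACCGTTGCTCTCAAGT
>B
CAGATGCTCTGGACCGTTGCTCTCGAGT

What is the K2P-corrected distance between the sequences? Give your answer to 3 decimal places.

Of 28 sites, 2 differences are transitions and 1 are transversions, so P = 2/28 ≈ 0.071429 and Q = 1/28 ≈ 0.035714.
Under the Kimura two-parameter model, d = −½ ln(1 − 2P − Q) − ¼ ln(1 − 2Q).
1 − 2P − Q = 0.821428, giving −½ ln(0.821428) = 0.098355.
1 − 2Q = 0.928572, giving −¼ ln(0.928572) = 0.018527.
d = 0.098355 + 0.018527 = 0.116882.

0.117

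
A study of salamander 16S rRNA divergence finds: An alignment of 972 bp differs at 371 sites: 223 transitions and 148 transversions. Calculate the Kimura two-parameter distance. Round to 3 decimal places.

P = 223/972 ≈ 0.229424 and Q = 148/972 ≈ 0.152263.
Under the Kimura two-parameter model, d = −½ ln(1 − 2P − Q) − ¼ ln(1 − 2Q).
1 − 2P − Q = 0.388889, giving −½ ln(0.388889) = 0.472231.
1 − 2Q = 0.695474, giving −¼ ln(0.695474) = 0.090790.
d = 0.472231 + 0.090790 = 0.563021.

0.563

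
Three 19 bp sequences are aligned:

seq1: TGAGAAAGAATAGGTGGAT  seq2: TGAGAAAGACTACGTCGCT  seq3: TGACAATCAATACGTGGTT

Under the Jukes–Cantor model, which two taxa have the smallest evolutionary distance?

seq1–seq2: 4/19 differ, p = 0.211, d = 0.247.
seq1–seq3: 5/19 differ, p = 0.263, d = 0.324.
seq2–seq3: 6/19 differ, p = 0.316, d = 0.410.
The smallest distance is between seq1 and seq2.

seq1 and seq2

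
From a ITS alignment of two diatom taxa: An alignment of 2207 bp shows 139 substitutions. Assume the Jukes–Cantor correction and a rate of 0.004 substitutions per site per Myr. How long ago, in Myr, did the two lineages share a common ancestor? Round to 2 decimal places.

8.22

p = 139/2207 ≈ 0.062981.
d = −(3/4) ln(1 − 4p/3) = −0.75 ln(1 − 0.083975) = −0.75 ln(0.916025)
  = −0.75 × (-0.087712) = 0.065784 substitutions/site.
Under a molecular clock d = 2μt, so t = d/(2μ) = 0.065784 / (2 × 0.004) = 8.22 Myr.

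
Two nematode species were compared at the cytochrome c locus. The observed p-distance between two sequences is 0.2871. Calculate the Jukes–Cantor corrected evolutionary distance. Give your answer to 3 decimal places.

d = −(3/4) ln(1 − 4p/3) = −0.75 ln(1 − 0.3828) = −0.75 ln(0.6172)
  = −0.75 × (-0.482562) = 0.361922 substitutions/site.

0.362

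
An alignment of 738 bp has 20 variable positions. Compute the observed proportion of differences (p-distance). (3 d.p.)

p = 20/738 = 0.027100… ≈ 0.027 (to 3 d.p.).

0.027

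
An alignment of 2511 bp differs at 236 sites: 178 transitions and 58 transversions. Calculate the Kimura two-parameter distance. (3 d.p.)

P = 178/2511 ≈ 0.070888 and Q = 58/2511 ≈ 0.023098.
Under the Kimura two-parameter model, d = −½ ln(1 − 2P − Q) − ¼ ln(1 − 2Q).
1 − 2P − Q = 0.835126, giving −½ ln(0.835126) = 0.090086.
1 − 2Q = 0.953804, giving −¼ ln(0.953804) = 0.011824.
d = 0.090086 + 0.011824 = 0.101910.

0.102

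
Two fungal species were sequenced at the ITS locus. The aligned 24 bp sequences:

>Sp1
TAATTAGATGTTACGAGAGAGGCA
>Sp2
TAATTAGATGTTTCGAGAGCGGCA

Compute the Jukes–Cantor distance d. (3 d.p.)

0.088

The sequences differ at 2 of 24 sites (13, 20), so p = 2/24 ≈ 0.083333.
d = −(3/4) ln(1 − 4p/3) = −0.75 ln(1 − 0.111111) = −0.75 ln(0.888889)
  = −0.75 × (-0.117783) = 0.088337 substitutions/site.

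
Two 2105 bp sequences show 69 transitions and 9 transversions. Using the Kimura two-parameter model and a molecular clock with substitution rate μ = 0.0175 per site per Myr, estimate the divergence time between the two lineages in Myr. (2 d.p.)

P = 69/2105 ≈ 0.032779 and Q = 9/2105 ≈ 0.004276.
Under the Kimura two-parameter model, d = −½ ln(1 − 2P − Q) − ¼ ln(1 − 2Q).
1 − 2P − Q = 0.930166, giving −½ ln(0.930166) = 0.036196.
1 − 2Q = 0.991448, giving −¼ ln(0.991448) = 0.002147.
d = 0.036196 + 0.002147 = 0.038343.
Under a molecular clock d = 2μt, so t = d/(2μ) = 0.038343 / (2 × 0.0175) = 1.10 Myr.

1.10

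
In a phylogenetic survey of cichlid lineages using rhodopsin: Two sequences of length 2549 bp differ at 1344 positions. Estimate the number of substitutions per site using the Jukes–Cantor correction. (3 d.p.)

0.911

p = 1344/2549 ≈ 0.527266.
d = −(3/4) ln(1 − 4p/3) = −0.75 ln(1 − 0.703021) = −0.75 ln(0.296979)
  = −0.75 × (-1.214094) = 0.910571 substitutions/site.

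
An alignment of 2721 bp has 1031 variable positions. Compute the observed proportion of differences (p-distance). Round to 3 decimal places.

p = 1031/2721 = 0.378904… ≈ 0.379 (to 3 d.p.).

0.379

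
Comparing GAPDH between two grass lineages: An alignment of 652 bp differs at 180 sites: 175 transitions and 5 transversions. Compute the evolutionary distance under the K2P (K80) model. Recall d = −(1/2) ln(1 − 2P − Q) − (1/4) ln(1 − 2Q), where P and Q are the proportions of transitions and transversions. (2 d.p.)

P = 175/652 ≈ 0.268405 and Q = 5/652 ≈ 0.007669.
Under the Kimura two-parameter model, d = −½ ln(1 − 2P − Q) − ¼ ln(1 − 2Q).
1 − 2P − Q = 0.455521, giving −½ ln(0.455521) = 0.393157.
1 − 2Q = 0.984662, giving −¼ ln(0.984662) = 0.003864.
d = 0.393157 + 0.003864 = 0.397021.

0.40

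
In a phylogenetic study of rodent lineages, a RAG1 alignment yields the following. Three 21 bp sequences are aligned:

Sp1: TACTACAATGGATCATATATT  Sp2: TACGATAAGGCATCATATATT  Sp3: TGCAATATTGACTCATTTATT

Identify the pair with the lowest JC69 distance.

Sp1–Sp2: 4/21 differ, p = 0.190, d = 0.220.
Sp1–Sp3: 7/21 differ, p = 0.333, d = 0.441.
Sp2–Sp3: 7/21 differ, p = 0.333, d = 0.441.
The smallest distance is between Sp1 and Sp2.

Sp1 and Sp2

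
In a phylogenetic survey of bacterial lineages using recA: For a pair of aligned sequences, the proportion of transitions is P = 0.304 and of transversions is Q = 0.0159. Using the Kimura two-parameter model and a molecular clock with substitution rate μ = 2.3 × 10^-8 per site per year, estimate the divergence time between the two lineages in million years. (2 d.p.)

10.80

Under the Kimura two-parameter model, d = −½ ln(1 − 2P − Q) − ¼ ln(1 − 2Q).
1 − 2P − Q = 0.3761, giving −½ ln(0.3761) = 0.488950.
1 − 2Q = 0.9682, giving −¼ ln(0.9682) = 0.008079.
d = 0.488950 + 0.008079 = 0.497029.
Under a molecular clock d = 2μt, so t = d/(2μ) = 0.497029 / (2 × 2.3 × 10^-8) = 10.80 million years.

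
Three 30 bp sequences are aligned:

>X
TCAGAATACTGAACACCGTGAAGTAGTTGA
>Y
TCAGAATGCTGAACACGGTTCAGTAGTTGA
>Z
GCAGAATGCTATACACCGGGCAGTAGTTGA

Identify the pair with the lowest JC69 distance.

X–Y: 4/30 differ, p = 0.133, d = 0.147.
X–Z: 6/30 differ, p = 0.200, d = 0.233.
Y–Z: 6/30 differ, p = 0.200, d = 0.233.
The smallest distance is between X and Y.

X and Y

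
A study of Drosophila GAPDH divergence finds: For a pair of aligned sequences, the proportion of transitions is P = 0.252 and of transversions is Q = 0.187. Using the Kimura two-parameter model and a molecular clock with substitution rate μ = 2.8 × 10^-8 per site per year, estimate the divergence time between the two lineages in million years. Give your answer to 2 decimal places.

12.58

Under the Kimura two-parameter model, d = −½ ln(1 − 2P − Q) − ¼ ln(1 − 2Q).
1 − 2P − Q = 0.309, giving −½ ln(0.309) = 0.587207.
1 − 2Q = 0.626, giving −¼ ln(0.626) = 0.117101.
d = 0.587207 + 0.117101 = 0.704308.
Under a molecular clock d = 2μt, so t = d/(2μ) = 0.704308 / (2 × 2.8 × 10^-8) = 12.58 million years.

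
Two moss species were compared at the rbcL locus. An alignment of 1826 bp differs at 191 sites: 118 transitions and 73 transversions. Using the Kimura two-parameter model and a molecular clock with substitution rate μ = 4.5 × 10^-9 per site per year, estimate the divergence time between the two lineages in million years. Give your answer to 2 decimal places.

P = 118/1826 ≈ 0.064622 and Q = 73/1826 ≈ 0.039978.
Under the Kimura two-parameter model, d = −½ ln(1 − 2P − Q) − ¼ ln(1 − 2Q).
1 − 2P − Q = 0.830778, giving −½ ln(0.830778) = 0.092696.
1 − 2Q = 0.920044, giving −¼ ln(0.920044) = 0.020833.
d = 0.092696 + 0.020833 = 0.113529.
Under a molecular clock d = 2μt, so t = d/(2μ) = 0.113529 / (2 × 4.5 × 10^-9) = 12.61 million years.

12.61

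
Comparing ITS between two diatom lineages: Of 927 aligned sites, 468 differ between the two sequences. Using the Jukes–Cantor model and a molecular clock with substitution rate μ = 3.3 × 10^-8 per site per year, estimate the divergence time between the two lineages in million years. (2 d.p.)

12.71

p = 468/927 ≈ 0.504854.
d = −(3/4) ln(1 − 4p/3) = −0.75 ln(1 − 0.673139) = −0.75 ln(0.326861)
  = −0.75 × (-1.118220) = 0.838665 substitutions/site.
Under a molecular clock d = 2μt, so t = d/(2μ) = 0.838665 / (2 × 3.3 × 10^-8) = 12.71 million years.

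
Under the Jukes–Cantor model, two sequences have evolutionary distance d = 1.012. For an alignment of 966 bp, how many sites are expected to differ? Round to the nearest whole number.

537

Invert JC69: p = (3/4)(1 − e^(−4d/3)) = 0.75 × (1 − e^(-1.349333)) = 0.75 × (1 − 0.259413) = 0.555440.
Expected differing sites = pL ≈ 0.555440 × 966 = 536.55504 ≈ 537.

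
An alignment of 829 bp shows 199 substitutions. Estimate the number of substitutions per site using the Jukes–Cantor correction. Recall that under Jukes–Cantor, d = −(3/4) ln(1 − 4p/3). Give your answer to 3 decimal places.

p = 199/829 ≈ 0.240048.
d = −(3/4) ln(1 − 4p/3) = −0.75 ln(1 − 0.320064) = −0.75 ln(0.679936)
  = −0.75 × (-0.385757) = 0.289318 substitutions/site.

0.289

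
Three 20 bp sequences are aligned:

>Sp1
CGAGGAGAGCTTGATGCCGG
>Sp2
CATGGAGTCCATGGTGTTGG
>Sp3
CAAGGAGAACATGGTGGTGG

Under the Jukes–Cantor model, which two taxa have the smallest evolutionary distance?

Sp2 and Sp3

Sp1–Sp2: 8/20 differ, p = 0.400, d = 0.572.
Sp1–Sp3: 6/20 differ, p = 0.300, d = 0.383.
Sp2–Sp3: 4/20 differ, p = 0.200, d = 0.233.
The smallest distance is between Sp2 and Sp3.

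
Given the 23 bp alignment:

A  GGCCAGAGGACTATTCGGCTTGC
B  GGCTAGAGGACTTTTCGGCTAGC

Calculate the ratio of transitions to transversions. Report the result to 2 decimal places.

0.50

Transitions are A↔G and C↔T; transversions are all other mismatches.
Transitions: 1. Transversions: 2.
R = 1/2 = 0.50.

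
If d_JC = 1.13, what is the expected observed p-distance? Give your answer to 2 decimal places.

p = (3/4)(1 − e^(−4d/3)) = 0.75 × (1 − e^(-1.506667)) = 0.75 × (1 − 0.221647) = 0.583765.

0.58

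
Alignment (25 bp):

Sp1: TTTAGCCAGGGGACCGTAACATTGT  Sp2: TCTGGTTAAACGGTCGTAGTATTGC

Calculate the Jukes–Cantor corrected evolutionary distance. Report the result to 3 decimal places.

The sequences differ at 12 of 25 sites, so p = 12/25 = 0.48.
d = −(3/4) ln(1 − 4p/3) = −0.75 ln(1 − 0.64) = −0.75 ln(0.36)
  = −0.75 × (-1.021651) = 0.766238 substitutions/site.

0.766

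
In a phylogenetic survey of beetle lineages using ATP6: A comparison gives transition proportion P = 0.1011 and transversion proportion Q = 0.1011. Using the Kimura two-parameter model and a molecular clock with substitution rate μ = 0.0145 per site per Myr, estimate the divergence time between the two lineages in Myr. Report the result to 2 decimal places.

8.18

Under the Kimura two-parameter model, d = −½ ln(1 − 2P − Q) − ¼ ln(1 − 2Q).
1 − 2P − Q = 0.6967, giving −½ ln(0.6967) = 0.180700.
1 − 2Q = 0.7978, giving −¼ ln(0.7978) = 0.056474.
d = 0.180700 + 0.056474 = 0.237174.
Under a molecular clock d = 2μt, so t = d/(2μ) = 0.237174 / (2 × 0.0145) = 8.18 Myr.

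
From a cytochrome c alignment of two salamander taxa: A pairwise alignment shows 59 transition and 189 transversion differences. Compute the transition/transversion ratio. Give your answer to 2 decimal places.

0.31

R = 59/189 = 0.312169… ≈ 0.31 (to 2 d.p.).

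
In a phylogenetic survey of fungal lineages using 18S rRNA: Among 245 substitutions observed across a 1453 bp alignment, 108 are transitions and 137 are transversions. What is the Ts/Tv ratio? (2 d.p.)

R = 108/137 = 0.788321… ≈ 0.79 (to 2 d.p.).

0.79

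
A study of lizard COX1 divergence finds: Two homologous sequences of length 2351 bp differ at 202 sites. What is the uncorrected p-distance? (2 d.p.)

p = 202/2351 = 0.085920… ≈ 0.09 (to 2 d.p.).

0.09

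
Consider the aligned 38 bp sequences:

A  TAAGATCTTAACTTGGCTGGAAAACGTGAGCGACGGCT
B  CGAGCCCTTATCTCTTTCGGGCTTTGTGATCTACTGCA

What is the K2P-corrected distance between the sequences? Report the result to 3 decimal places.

0.836

Of 38 sites, 8 differences are transitions and 11 are transversions, so P = 8/38 ≈ 0.210526 and Q = 11/38 ≈ 0.289474.
Under the Kimura two-parameter model, d = −½ ln(1 − 2P − Q) − ¼ ln(1 − 2Q).
1 − 2P − Q = 0.289474, giving −½ ln(0.289474) = 0.619845.
1 − 2Q = 0.421052, giving −¼ ln(0.421052) = 0.216250.
d = 0.619845 + 0.216250 = 0.836095.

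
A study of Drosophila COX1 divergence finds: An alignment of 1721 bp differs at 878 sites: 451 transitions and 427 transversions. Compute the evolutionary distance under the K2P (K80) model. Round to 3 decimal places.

P = 451/1721 ≈ 0.262057 and Q = 427/1721 ≈ 0.248112.
Under the Kimura two-parameter model, d = −½ ln(1 − 2P − Q) − ¼ ln(1 − 2Q).
1 − 2P − Q = 0.227774, giving −½ ln(0.227774) = 0.739701.
1 − 2Q = 0.503776, giving −¼ ln(0.503776) = 0.171406.
d = 0.739701 + 0.171406 = 0.911107.

0.911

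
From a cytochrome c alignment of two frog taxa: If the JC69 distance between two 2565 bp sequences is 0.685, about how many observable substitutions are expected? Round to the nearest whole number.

1152

Invert JC69: p = (3/4)(1 − e^(−4d/3)) = 0.75 × (1 − e^(-0.913333)) = 0.75 × (1 − 0.401185) = 0.449111.
Expected differing sites = pL ≈ 0.449111 × 2565 = 1151.969715 ≈ 1152.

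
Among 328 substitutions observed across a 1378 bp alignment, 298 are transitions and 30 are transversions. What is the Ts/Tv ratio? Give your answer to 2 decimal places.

R = 298/30 = 9.933333… ≈ 9.93 (to 2 d.p.).

9.93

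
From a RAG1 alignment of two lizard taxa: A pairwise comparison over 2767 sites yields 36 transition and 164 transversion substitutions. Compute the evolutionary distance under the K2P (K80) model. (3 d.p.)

P = 36/2767 ≈ 0.01301 and Q = 164/2767 ≈ 0.05927.
Under the Kimura two-parameter model, d = −½ ln(1 − 2P − Q) − ¼ ln(1 − 2Q).
1 − 2P − Q = 0.91471, giving −½ ln(0.91471) = 0.044574.
1 − 2Q = 0.88146, giving −¼ ln(0.88146) = 0.031544.
d = 0.044574 + 0.031544 = 0.076118.

0.076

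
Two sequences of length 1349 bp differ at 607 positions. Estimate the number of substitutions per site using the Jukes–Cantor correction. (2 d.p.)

p = 607/1349 ≈ 0.449963.
d = −(3/4) ln(1 − 4p/3) = −0.75 ln(1 − 0.599951) = −0.75 ln(0.400049)
  = −0.75 × (-0.916168) = 0.687126 substitutions/site.

0.69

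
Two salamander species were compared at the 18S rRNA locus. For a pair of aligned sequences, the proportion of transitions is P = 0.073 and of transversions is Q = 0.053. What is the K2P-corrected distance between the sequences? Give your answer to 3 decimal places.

0.139

Under the Kimura two-parameter model, d = −½ ln(1 − 2P − Q) − ¼ ln(1 − 2Q).
1 − 2P − Q = 0.801, giving −½ ln(0.801) = 0.110947.
1 − 2Q = 0.894, giving −¼ ln(0.894) = 0.028012.
d = 0.110947 + 0.028012 = 0.138959.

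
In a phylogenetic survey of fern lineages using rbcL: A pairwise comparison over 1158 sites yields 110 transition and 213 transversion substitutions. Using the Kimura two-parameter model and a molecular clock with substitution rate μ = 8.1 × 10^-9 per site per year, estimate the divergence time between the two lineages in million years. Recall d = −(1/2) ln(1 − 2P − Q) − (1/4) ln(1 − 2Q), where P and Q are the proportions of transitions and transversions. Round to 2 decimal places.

21.53

P = 110/1158 ≈ 0.094991 and Q = 213/1158 ≈ 0.183938.
Under the Kimura two-parameter model, d = −½ ln(1 − 2P − Q) − ¼ ln(1 − 2Q).
1 − 2P − Q = 0.62608, giving −½ ln(0.62608) = 0.234139.
1 − 2Q = 0.632124, giving −¼ ln(0.632124) = 0.114667.
d = 0.234139 + 0.114667 = 0.348806.
Under a molecular clock d = 2μt, so t = d/(2μ) = 0.348806 / (2 × 8.1 × 10^-9) = 21.53 million years.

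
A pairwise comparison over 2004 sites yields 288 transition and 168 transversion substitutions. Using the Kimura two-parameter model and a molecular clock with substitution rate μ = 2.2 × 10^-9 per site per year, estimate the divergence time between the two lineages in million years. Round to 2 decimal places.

63.16

P = 288/2004 ≈ 0.143713 and Q = 168/2004 ≈ 0.083832.
Under the Kimura two-parameter model, d = −½ ln(1 − 2P − Q) − ¼ ln(1 − 2Q).
1 − 2P − Q = 0.628742, giving −½ ln(0.628742) = 0.232017.
1 − 2Q = 0.832336, giving −¼ ln(0.832336) = 0.045880.
d = 0.232017 + 0.045880 = 0.277897.
Under a molecular clock d = 2μt, so t = d/(2μ) = 0.277897 / (2 × 2.2 × 10^-9) = 63.16 million years.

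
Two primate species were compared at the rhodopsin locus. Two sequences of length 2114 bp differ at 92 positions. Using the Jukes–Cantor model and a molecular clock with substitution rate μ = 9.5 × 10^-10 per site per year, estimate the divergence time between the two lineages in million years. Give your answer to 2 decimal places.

p = 92/2114 ≈ 0.043519.
d = −(3/4) ln(1 − 4p/3) = −0.75 ln(1 − 0.058025) = −0.75 ln(0.941975)
  = −0.75 × (-0.059777) = 0.044833 substitutions/site.
Under a molecular clock d = 2μt, so t = d/(2μ) = 0.044833 / (2 × 9.5 × 10^-10) = 23.60 million years.

23.60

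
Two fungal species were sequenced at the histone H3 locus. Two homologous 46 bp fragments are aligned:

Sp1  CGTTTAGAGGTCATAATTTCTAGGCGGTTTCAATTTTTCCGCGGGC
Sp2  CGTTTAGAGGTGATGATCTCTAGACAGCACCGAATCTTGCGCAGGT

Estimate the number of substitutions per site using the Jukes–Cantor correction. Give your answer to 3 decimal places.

The sequences differ at 14 of 46 sites, so p = 14/46 ≈ 0.304348.
d = −(3/4) ln(1 − 4p/3) = −0.75 ln(1 − 0.405797) = −0.75 ln(0.594203)
  = −0.75 × (-0.520534) = 0.390401 substitutions/site.

0.390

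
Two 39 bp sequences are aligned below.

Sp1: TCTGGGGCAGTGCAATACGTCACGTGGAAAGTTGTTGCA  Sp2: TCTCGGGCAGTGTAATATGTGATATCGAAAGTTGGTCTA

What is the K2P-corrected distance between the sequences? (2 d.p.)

Of 39 sites, 5 differences are transitions and 5 are transversions, so P = 5/39 ≈ 0.128205 and Q = 5/39 ≈ 0.128205.
Under the Kimura two-parameter model, d = −½ ln(1 − 2P − Q) − ¼ ln(1 − 2Q).
1 − 2P − Q = 0.615385, giving −½ ln(0.615385) = 0.242754.
1 − 2Q = 0.74359, giving −¼ ln(0.74359) = 0.074066.
d = 0.242754 + 0.074066 = 0.316820.

0.32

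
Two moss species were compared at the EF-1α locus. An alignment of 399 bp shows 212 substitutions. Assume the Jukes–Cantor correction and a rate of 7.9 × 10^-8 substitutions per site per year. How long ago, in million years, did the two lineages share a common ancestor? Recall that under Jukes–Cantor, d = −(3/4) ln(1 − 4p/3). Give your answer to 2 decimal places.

p = 212/399 ≈ 0.531328.
d = −(3/4) ln(1 − 4p/3) = −0.75 ln(1 − 0.708437) = −0.75 ln(0.291563)
  = −0.75 × (-1.232499) = 0.924374 substitutions/site.
Under a molecular clock d = 2μt, so t = d/(2μ) = 0.924374 / (2 × 7.9 × 10^-8) = 5.85 million years.

5.85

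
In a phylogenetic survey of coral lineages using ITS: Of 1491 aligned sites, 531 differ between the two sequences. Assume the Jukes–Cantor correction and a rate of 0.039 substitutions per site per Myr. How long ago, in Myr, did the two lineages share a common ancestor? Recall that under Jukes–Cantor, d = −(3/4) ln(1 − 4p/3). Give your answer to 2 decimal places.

p = 531/1491 ≈ 0.356137.
d = −(3/4) ln(1 − 4p/3) = −0.75 ln(1 − 0.474849) = −0.75 ln(0.525151)
  = −0.75 × (-0.644069) = 0.483052 substitutions/site.
Under a molecular clock d = 2μt, so t = d/(2μ) = 0.483052 / (2 × 0.039) = 6.19 Myr.

6.19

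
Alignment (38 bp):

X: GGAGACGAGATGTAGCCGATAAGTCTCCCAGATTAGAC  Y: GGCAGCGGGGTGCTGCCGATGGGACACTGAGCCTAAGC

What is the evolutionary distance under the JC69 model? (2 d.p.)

0.68

The sequences differ at 17 of 38 sites, so p = 17/38 ≈ 0.447368.
d = −(3/4) ln(1 − 4p/3) = −0.75 ln(1 − 0.596491) = −0.75 ln(0.403509)
  = −0.75 × (-0.907556) = 0.680667 substitutions/site.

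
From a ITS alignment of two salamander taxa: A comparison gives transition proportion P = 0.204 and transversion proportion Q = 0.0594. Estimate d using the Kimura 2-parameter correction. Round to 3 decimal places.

0.347

Under the Kimura two-parameter model, d = −½ ln(1 − 2P − Q) − ¼ ln(1 − 2Q).
1 − 2P − Q = 0.5326, giving −½ ln(0.5326) = 0.314992.
1 − 2Q = 0.8812, giving −¼ ln(0.8812) = 0.031618.
d = 0.314992 + 0.031618 = 0.346610.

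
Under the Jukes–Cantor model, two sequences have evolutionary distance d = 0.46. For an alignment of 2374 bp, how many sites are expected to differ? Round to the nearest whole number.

816

Invert JC69: p = (3/4)(1 − e^(−4d/3)) = 0.75 × (1 − e^(-0.613333)) = 0.75 × (1 − 0.541543) = 0.343843.
Expected differing sites = pL ≈ 0.343843 × 2374 = 816.283282 ≈ 816.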